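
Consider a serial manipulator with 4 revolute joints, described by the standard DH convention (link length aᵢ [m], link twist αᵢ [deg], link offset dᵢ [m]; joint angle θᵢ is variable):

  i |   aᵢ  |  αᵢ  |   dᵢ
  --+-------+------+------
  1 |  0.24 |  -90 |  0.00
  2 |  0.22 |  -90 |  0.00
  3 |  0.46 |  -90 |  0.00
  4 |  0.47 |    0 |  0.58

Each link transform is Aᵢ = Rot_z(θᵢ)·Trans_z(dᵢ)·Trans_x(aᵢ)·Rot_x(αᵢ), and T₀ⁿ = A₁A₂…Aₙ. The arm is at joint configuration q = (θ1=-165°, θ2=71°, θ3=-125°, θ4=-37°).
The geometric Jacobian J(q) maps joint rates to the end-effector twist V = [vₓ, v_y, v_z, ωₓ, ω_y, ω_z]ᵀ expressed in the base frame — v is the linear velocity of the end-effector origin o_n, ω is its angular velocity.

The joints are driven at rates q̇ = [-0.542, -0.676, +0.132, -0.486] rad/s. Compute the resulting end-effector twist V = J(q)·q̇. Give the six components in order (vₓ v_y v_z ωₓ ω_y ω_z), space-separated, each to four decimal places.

-0.6613 -0.0371 -0.3941 -0.0014 0.9881 -0.2086

o_n = [0.2218, -0.9934, -0.2963]
J₁: ẑ×o_n = [0.9934, 0.2218, -0.0000], ω = ẑ
J2: z=[0.2588, -0.9659, 0.0000] o=[-0.2318, -0.0621, 0.0000] → [0.2862, 0.0767, 0.1971, 0.2588, -0.9659, 0.0000]
J3: z=[0.9133, 0.2447, -0.3256] o=[-0.3010, -0.0807, -0.2080] → [-0.3188, -0.0896, -0.9616, 0.9133, 0.2447, -0.3256]
J4: z=[-0.1092, -0.6231, -0.7745] o=[-0.1205, -0.4224, 0.0415] → [-0.2318, -0.3020, 0.2756, -0.1092, -0.6231, -0.7745]
V = J·q̇ = [-0.6613, -0.0371, -0.3941, -0.0014, 0.9881, -0.2086]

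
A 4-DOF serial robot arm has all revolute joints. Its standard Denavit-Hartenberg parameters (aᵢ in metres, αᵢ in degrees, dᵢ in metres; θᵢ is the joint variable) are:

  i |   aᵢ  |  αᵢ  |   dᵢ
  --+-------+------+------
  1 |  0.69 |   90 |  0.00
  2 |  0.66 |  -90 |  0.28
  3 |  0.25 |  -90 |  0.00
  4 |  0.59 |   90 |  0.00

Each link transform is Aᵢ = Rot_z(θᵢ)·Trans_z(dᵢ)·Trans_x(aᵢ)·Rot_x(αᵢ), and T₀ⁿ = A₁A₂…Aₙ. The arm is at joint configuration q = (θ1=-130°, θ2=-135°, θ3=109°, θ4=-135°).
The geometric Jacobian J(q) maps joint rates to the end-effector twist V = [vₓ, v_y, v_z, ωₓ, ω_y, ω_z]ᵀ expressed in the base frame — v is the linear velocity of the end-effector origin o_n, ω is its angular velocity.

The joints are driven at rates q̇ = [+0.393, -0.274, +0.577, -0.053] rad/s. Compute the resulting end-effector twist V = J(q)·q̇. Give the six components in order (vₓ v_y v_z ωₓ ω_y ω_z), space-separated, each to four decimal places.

0.2375 -0.0266 0.0036 -0.0164 -0.4726 -0.0504

o_n = [-0.6440, -0.0860, -0.8002]
J₁: ẑ×o_n = [0.0860, -0.6440, 0.0000], ω = ẑ
J2: z=[-0.7660, 0.6428, 0.0000] o=[-0.4435, -0.5286, 0.0000] → [-0.5143, -0.6130, -0.2102, -0.7660, 0.6428, 0.0000]
J3: z=[-0.4545, -0.5417, -0.7071] o=[-0.3580, 0.0089, -0.4667] → [0.1136, 0.0506, -0.1118, -0.4545, -0.5417, -0.7071]
J4: z=[-0.6792, -0.3029, 0.6686] o=[-0.2139, -0.1871, -0.4091] → [0.0508, -0.5531, -0.1990, -0.6792, -0.3029, 0.6686]
V = J·q̇ = [0.2375, -0.0266, 0.0036, -0.0164, -0.4726, -0.0504]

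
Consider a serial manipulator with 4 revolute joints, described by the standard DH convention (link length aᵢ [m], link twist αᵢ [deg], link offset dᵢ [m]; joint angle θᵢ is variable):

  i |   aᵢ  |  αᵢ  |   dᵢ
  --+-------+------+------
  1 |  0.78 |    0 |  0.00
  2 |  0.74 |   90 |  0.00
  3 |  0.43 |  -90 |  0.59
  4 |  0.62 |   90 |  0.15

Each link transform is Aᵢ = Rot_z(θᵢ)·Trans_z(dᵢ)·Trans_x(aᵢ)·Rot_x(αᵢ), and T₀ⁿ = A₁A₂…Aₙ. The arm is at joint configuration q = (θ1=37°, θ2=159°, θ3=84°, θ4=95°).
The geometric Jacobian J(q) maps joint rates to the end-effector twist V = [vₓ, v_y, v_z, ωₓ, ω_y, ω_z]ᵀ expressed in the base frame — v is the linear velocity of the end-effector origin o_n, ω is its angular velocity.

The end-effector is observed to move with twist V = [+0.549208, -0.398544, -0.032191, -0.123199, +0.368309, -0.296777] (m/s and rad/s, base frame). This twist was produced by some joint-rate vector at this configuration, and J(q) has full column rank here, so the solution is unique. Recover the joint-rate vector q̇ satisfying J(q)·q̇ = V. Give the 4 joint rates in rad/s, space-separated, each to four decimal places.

o_n = [0.0248, 0.2692, 0.3896]
J₁: ẑ×o_n = [-0.2692, 0.0248, 0.0000], ω = ẑ
J2: z=[0.0000, 0.0000, 1.0000] o=[0.6229, 0.4694, 0.0000] → [0.2003, -0.5981, 0.0000, 0.0000, 0.0000, 1.0000]
J3: z=[-0.2756, 0.9613, 0.0000] o=[-0.0884, 0.2654, 0.0000] → [0.3745, 0.1074, -0.1099, -0.2756, 0.9613, 0.0000]
J4: z=[0.9560, 0.2741, 0.1045] o=[-0.2942, 0.8202, 0.4276] → [0.0472, 0.0697, -0.6143, 0.9560, 0.2741, 0.1045]
q̇ = J⁺·V = [-0.9880, 0.6930, 0.3880, -0.0170]

-0.9880 0.6930 0.3880 -0.0170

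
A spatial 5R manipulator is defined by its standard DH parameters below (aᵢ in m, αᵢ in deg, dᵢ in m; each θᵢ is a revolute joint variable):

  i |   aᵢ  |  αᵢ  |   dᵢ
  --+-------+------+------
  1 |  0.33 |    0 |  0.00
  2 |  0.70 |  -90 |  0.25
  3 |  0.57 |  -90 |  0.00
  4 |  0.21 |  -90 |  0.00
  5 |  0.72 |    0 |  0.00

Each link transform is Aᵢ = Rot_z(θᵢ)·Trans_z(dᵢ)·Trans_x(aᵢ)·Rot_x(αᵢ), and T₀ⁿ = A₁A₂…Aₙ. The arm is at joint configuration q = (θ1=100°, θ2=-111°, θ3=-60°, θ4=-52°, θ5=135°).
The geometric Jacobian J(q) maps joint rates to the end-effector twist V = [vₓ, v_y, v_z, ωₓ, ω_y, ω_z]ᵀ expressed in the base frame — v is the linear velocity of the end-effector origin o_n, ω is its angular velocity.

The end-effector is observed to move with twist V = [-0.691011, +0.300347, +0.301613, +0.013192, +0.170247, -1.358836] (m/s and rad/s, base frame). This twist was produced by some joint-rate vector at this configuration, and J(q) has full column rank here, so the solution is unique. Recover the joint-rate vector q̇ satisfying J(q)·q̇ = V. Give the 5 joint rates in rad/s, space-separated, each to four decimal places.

o_n = [0.3414, 0.0074, 0.8387]
J₁: ẑ×o_n = [-0.0074, 0.3414, 0.0000], ω = ẑ
J2: z=[0.0000, 0.0000, 1.0000] o=[-0.0573, 0.3250, 0.0000] → [0.3176, 0.3987, -0.0000, 0.0000, 0.0000, 1.0000]
J3: z=[0.1908, 0.9816, 0.0000] o=[0.6298, 0.1914, 0.2500] → [0.5779, -0.1123, 0.2480, 0.1908, 0.9816, 0.0000]
J4: z=[0.8501, -0.1652, -0.5000] o=[0.9096, 0.1370, 0.7436] → [-0.0805, 0.2033, -0.2041, 0.8501, -0.1652, -0.5000]
J5: z=[0.2693, -0.6795, 0.6824] o=[1.0046, 0.2871, 0.8556] → [0.2024, -0.4480, -0.5260, 0.2693, -0.6795, 0.6824]
q̇ = J⁺·V = [0.2390, -0.7820, -0.3900, 0.3910, -0.9090]

0.2390 -0.7820 -0.3900 0.3910 -0.9090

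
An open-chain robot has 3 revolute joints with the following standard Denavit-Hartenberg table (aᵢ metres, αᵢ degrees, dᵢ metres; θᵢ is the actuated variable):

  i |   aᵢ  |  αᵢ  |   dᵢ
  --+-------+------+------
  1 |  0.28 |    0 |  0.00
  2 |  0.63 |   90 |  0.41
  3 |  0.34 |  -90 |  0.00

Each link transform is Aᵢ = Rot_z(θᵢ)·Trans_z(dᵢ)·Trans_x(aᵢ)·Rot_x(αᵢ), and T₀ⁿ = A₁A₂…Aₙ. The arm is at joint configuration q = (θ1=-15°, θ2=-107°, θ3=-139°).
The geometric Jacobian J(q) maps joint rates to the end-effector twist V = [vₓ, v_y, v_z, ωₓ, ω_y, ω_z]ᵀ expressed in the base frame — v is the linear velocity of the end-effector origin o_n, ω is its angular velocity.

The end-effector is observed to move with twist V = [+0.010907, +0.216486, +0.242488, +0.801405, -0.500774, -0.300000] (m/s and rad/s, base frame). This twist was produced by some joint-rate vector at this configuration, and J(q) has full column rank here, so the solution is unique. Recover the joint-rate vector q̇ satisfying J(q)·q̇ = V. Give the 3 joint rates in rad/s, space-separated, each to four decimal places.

o_n = [0.0726, -0.3891, 0.1869]
J₁: ẑ×o_n = [0.3891, 0.0726, -0.0000], ω = ẑ
J2: z=[0.0000, 0.0000, 1.0000] o=[0.2705, -0.0725, 0.0000] → [0.3167, -0.1979, 0.0000, 0.0000, 0.0000, 1.0000]
J3: z=[-0.8480, 0.5299, 0.0000] o=[-0.0634, -0.6067, 0.4100] → [-0.1182, -0.1892, -0.2566, -0.8480, 0.5299, 0.0000]
q̇ = J⁺·V = [-0.0800, -0.2200, -0.9450]

-0.0800 -0.2200 -0.9450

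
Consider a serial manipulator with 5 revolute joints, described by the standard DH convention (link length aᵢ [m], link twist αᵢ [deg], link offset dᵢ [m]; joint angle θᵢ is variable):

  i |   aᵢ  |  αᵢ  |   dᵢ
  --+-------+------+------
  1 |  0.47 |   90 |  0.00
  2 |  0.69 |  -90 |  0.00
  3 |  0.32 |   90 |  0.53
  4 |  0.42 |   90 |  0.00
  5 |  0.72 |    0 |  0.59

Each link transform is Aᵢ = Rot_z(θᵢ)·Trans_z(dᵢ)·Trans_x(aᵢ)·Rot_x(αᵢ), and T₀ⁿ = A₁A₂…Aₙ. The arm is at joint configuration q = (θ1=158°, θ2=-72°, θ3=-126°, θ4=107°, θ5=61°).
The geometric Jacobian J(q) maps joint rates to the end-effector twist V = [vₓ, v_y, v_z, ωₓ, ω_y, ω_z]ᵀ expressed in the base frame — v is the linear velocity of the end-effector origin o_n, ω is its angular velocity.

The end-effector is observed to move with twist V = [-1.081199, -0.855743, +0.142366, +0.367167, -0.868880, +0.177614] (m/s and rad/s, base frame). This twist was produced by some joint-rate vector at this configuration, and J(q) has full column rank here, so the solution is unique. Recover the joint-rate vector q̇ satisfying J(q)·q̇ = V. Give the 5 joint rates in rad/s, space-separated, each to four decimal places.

o_n = [-1.5833, 0.8158, 0.6412]
J₁: ẑ×o_n = [-0.8158, -1.5833, 0.0000], ω = ẑ
J2: z=[0.3746, 0.9272, 0.0000] o=[-0.4358, 0.1761, 0.0000] → [0.5946, -0.2402, 1.3036, 0.3746, 0.9272, 0.0000]
J3: z=[-0.8818, 0.3563, 0.3090] o=[-0.6335, 0.2559, -0.6562] → [0.2892, 0.8506, -0.1553, -0.8818, 0.3563, 0.3090]
J4: z=[0.0116, -0.6386, 0.7694] o=[-0.9500, 0.6630, -0.3136] → [-0.7273, -0.4984, -0.4027, 0.0116, -0.6386, 0.7694]
J5: z=[0.1931, 0.7564, 0.6249] o=[-1.3620, 0.7224, -0.2581] → [0.6219, -0.3119, 0.1854, 0.1931, 0.7564, 0.6249]
q̇ = J⁺·V = [0.1580, 0.4300, -0.3960, 0.8270, -0.7910]

0.1580 0.4300 -0.3960 0.8270 -0.7910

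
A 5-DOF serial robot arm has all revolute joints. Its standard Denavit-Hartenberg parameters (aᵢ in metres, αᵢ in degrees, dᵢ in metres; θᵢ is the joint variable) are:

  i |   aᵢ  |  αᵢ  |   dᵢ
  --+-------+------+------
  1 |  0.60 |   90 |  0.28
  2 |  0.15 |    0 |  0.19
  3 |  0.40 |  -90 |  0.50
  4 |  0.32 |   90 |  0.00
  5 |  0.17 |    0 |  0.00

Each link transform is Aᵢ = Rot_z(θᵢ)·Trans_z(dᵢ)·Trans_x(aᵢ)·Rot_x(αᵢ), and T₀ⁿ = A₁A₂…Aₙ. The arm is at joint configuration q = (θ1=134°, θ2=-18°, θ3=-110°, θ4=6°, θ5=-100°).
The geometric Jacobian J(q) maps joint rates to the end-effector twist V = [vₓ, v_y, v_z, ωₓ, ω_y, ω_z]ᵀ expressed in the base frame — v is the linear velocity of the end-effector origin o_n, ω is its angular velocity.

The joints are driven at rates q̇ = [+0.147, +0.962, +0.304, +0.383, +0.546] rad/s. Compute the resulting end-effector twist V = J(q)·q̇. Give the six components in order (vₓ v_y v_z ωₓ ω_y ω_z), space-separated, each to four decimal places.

o_n = [0.3449, 0.5925, -0.2061]
J₁: ẑ×o_n = [-0.5925, 0.3449, 0.0000], ω = ẑ
J2: z=[0.7193, 0.6947, 0.0000] o=[-0.4168, 0.4316, 0.2800] → [-0.3377, 0.3497, -0.4134, 0.7193, 0.6947, 0.0000]
J3: z=[0.7193, 0.6947, 0.0000] o=[-0.3792, 0.6662, 0.2336] → [-0.3055, 0.3164, -0.5560, 0.7193, 0.6947, 0.0000]
J4: z=[-0.5474, 0.5668, -0.6157] o=[0.1515, 0.8364, -0.0816] → [-0.2208, -0.1872, 0.0239, -0.5474, 0.5668, -0.6157]
J5: z=[0.7601, 0.6446, -0.0824] o=[0.2636, 0.6722, -0.3323] → [0.0748, -0.1026, -0.1130, 0.7601, 0.6446, -0.0824]
V = J·q̇ = [-0.5486, 0.3555, -0.6193, 1.1160, 1.4485, -0.1338]

-0.5486 0.3555 -0.6193 1.1160 1.4485 -0.1338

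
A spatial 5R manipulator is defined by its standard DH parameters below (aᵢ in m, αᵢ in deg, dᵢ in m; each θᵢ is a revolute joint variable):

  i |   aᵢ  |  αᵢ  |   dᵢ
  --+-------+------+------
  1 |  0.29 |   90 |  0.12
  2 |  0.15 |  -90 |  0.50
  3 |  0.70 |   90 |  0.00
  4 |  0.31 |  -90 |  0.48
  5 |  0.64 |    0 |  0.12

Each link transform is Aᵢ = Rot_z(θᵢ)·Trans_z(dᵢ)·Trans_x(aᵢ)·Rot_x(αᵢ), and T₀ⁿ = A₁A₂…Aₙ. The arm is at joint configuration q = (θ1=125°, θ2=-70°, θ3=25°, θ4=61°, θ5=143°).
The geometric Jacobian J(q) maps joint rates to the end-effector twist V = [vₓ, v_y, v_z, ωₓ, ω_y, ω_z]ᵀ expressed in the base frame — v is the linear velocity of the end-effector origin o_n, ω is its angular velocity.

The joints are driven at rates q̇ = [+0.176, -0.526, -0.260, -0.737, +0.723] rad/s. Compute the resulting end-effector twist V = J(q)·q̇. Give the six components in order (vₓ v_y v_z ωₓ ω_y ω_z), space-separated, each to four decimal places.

0.6075 -0.0200 -0.0776 -0.6344 -0.7097 1.0382

o_n = [0.0791, 0.5420, -0.5226]
J₁: ẑ×o_n = [-0.5420, 0.0791, 0.0000], ω = ẑ
J2: z=[0.8192, 0.5736, 0.0000] o=[-0.1663, 0.2376, 0.1200] → [-0.3686, 0.5264, 0.1086, 0.8192, 0.5736, 0.0000]
J3: z=[-0.5390, 0.7698, 0.3420] o=[0.2138, 0.5664, -0.0210] → [-0.3778, -0.3165, 0.1168, -0.5390, 0.7698, 0.3420]
J4: z=[0.6595, 0.6382, -0.3971] o=[-0.1530, 0.5744, -0.6171] → [0.0474, -0.1545, -0.1695, 0.6595, 0.6382, -0.3971]
J5: z=[0.1970, 0.3631, 0.9107] o=[-0.0613, 1.0912, -0.8430] → [0.6165, 0.0648, -0.1592, 0.1970, 0.3631, 0.9107]
V = J·q̇ = [0.6075, -0.0200, -0.0776, -0.6344, -0.7097, 1.0382]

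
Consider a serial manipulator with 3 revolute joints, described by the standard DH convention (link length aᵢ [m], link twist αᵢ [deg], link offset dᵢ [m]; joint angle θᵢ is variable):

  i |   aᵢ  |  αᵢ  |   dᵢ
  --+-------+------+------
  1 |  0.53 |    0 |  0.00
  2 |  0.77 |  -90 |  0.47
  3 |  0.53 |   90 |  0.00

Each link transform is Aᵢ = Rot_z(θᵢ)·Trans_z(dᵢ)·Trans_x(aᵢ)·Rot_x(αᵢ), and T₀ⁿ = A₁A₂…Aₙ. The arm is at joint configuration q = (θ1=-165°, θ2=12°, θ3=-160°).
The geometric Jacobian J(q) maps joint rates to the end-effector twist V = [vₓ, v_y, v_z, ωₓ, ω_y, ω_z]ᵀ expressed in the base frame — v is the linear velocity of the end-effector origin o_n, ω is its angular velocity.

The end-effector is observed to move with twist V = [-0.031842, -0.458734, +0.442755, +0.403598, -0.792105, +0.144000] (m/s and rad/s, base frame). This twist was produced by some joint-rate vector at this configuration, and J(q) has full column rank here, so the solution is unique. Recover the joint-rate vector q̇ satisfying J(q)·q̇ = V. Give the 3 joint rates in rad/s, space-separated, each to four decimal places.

0.6850 -0.5410 0.8890

o_n = [-0.7543, -0.2606, 0.6513]
J₁: ẑ×o_n = [0.2606, -0.7543, 0.0000], ω = ẑ
J2: z=[0.0000, 0.0000, 1.0000] o=[-0.5119, -0.1372, 0.0000] → [0.1235, -0.2423, 0.0000, 0.0000, 0.0000, 1.0000]
J3: z=[0.4540, -0.8910, 0.0000] o=[-1.1980, -0.4867, 0.4700] → [-0.1615, -0.0823, 0.4980, 0.4540, -0.8910, 0.0000]
q̇ = J⁺·V = [0.6850, -0.5410, 0.8890]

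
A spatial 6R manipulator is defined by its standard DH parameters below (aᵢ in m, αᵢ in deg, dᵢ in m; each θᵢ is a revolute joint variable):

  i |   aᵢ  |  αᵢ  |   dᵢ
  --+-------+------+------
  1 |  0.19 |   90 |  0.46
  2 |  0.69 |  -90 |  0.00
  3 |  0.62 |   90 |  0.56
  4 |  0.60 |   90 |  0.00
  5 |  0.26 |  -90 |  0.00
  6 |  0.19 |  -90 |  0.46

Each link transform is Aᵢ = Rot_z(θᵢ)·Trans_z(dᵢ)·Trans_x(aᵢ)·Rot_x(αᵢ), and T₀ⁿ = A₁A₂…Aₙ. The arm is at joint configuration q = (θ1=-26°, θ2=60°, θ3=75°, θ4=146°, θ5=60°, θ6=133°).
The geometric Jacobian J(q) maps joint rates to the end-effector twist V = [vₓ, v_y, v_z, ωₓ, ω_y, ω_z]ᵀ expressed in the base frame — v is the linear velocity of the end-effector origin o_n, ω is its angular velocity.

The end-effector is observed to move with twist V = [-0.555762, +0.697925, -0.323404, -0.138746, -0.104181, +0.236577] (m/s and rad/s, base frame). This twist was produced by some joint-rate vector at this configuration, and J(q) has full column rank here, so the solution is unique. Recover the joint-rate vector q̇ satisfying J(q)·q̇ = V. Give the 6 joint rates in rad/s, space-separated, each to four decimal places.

-0.9780 0.7450 0.8850 0.3590 0.2920 0.9320

o_n = [0.3017, 0.0991, 1.7134]
J₁: ẑ×o_n = [-0.0991, 0.3017, 0.0000], ω = ẑ
J2: z=[-0.4384, -0.8988, 0.0000] o=[0.1708, -0.0833, 0.4600] → [-1.1266, 0.5495, 0.0378, -0.4384, -0.8988, 0.0000]
J3: z=[-0.7784, 0.3796, 0.5000] o=[0.4809, -0.2345, 1.0576] → [0.0822, 0.4209, -0.1917, -0.7784, 0.3796, 0.5000]
J4: z=[0.3206, -0.4443, 0.8365] o=[0.3796, 0.4812, 1.4765] → [0.2143, -0.1411, -0.1571, 0.3206, -0.4443, 0.8365]
J5: z=[-0.3435, 0.7685, 0.5399] o=[-0.1500, 0.2049, 1.5328] → [0.1959, 0.3059, -0.3109, -0.3435, 0.7685, 0.5399]
J6: z=[0.9248, 0.1766, 0.3370] o=[-0.1926, 0.0450, 1.7333] → [-0.0218, 0.1850, -0.0372, 0.9248, 0.1766, 0.3370]
q̇ = J⁺·V = [-0.9780, 0.7450, 0.8850, 0.3590, 0.2920, 0.9320]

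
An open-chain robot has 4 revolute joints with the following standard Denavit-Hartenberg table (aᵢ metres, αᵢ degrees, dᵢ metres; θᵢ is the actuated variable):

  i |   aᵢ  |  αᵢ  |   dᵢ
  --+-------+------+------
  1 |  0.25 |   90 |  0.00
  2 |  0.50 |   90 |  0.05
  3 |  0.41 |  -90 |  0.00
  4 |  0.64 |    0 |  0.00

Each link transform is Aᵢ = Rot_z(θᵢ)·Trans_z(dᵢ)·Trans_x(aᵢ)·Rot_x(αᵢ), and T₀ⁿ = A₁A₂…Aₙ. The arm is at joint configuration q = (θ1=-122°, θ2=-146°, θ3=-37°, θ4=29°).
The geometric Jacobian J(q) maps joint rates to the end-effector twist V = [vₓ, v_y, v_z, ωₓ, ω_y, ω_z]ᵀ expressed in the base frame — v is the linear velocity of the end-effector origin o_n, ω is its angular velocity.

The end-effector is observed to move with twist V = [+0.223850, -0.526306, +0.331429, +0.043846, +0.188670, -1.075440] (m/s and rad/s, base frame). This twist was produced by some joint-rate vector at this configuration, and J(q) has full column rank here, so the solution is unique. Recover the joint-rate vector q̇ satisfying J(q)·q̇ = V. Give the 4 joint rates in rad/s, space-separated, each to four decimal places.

o_n = [0.7880, 0.2541, -0.9699]
J₁: ẑ×o_n = [-0.2541, 0.7880, 0.0000], ω = ẑ
J2: z=[-0.8480, 0.5299, 0.0000] o=[-0.1325, -0.2120, 0.0000] → [-0.5140, -0.8225, -0.8831, -0.8480, 0.5299, 0.0000]
J3: z=[0.2963, 0.4742, 0.8290] o=[0.0448, 0.1660, -0.2796] → [-0.4004, 0.8207, -0.3264, 0.2963, 0.4742, 0.8290]
J4: z=[-0.4129, 0.8463, -0.3365] o=[0.3979, 0.2655, -0.4627] → [-0.4331, -0.3407, -0.3255, -0.4129, 0.8463, -0.3365]
q̇ = J⁺·V = [-0.5550, -0.5250, -0.3290, 0.7360]

-0.5550 -0.5250 -0.3290 0.7360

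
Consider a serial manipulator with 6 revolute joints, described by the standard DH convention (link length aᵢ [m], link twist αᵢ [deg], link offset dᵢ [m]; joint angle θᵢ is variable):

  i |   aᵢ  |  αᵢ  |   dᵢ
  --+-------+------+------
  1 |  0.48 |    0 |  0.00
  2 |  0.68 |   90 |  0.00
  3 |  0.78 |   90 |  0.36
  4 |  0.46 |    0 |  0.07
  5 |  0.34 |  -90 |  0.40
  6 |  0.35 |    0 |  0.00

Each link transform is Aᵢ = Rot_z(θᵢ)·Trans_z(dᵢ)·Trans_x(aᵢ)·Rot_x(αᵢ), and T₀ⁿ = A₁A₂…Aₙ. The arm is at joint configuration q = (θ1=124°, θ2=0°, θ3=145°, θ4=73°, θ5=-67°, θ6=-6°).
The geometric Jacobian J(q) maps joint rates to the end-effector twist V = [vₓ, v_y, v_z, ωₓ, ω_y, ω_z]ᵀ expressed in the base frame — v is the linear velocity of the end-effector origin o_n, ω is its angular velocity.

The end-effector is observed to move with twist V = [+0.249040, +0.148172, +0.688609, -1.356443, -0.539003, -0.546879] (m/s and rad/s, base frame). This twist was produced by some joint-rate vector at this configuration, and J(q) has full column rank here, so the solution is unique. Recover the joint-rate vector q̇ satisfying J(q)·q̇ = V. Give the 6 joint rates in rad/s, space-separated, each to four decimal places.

-0.4080 -0.7520 -0.5090 0.1810 0.5000 -0.9220

o_n = [0.6440, 0.6043, 1.3320]
J₁: ẑ×o_n = [-0.6043, 0.6440, 0.0000], ω = ẑ
J2: z=[0.0000, 0.0000, 1.0000] o=[-0.2684, 0.3979, 0.0000] → [-0.2064, 0.9124, 0.0000, 0.0000, 0.0000, 1.0000]
J3: z=[0.8290, 0.5592, 0.0000] o=[-0.6487, 0.9617, 0.0000] → [0.7448, -1.1043, -1.0191, 0.8290, 0.5592, 0.0000]
J4: z=[-0.3207, 0.4755, 0.8192] o=[0.0071, 0.6333, 0.4474] → [0.4444, 0.8055, -0.2936, -0.3207, 0.4755, 0.8192]
J5: z=[-0.3207, 0.4755, 0.8192] o=[0.4109, 0.8212, 0.5819] → [0.5344, 0.4315, -0.0413, -0.3207, 0.4755, 0.8192]
J6: z=[0.7766, 0.6271, -0.0600] o=[0.4670, 0.8017, 1.1035] → [0.1315, -0.1881, -0.2643, 0.7766, 0.6271, -0.0600]
q̇ = J⁺·V = [-0.4080, -0.7520, -0.5090, 0.1810, 0.5000, -0.9220]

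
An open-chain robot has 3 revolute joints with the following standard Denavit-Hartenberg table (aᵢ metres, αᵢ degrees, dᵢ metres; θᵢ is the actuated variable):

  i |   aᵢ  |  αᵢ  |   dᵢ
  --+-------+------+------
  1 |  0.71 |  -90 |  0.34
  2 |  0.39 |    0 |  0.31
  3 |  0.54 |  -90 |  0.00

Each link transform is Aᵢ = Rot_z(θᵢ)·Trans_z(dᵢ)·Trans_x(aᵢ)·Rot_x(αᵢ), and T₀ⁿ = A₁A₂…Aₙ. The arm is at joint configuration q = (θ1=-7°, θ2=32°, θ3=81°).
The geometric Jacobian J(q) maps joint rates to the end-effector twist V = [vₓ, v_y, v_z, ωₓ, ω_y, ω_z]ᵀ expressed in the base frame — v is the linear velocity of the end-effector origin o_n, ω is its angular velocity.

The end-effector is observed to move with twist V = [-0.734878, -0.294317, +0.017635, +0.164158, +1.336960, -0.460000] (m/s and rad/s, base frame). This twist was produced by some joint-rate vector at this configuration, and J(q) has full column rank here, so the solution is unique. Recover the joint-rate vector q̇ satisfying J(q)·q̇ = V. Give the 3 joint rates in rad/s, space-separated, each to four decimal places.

o_n = [0.8613, 0.2066, -0.3637]
J₁: ẑ×o_n = [-0.2066, 0.8613, 0.0000], ω = ẑ
J2: z=[0.1219, 0.9925, 0.0000] o=[0.7047, -0.0865, 0.3400] → [-0.6985, 0.0858, -0.1197, 0.1219, 0.9925, 0.0000]
J3: z=[0.1219, 0.9925, 0.0000] o=[1.0708, 0.1809, 0.1333] → [-0.4934, 0.0606, 0.2110, 0.1219, 0.9925, 0.0000]
q̇ = J⁺·V = [-0.4600, 0.8060, 0.5410]

-0.4600 0.8060 0.5410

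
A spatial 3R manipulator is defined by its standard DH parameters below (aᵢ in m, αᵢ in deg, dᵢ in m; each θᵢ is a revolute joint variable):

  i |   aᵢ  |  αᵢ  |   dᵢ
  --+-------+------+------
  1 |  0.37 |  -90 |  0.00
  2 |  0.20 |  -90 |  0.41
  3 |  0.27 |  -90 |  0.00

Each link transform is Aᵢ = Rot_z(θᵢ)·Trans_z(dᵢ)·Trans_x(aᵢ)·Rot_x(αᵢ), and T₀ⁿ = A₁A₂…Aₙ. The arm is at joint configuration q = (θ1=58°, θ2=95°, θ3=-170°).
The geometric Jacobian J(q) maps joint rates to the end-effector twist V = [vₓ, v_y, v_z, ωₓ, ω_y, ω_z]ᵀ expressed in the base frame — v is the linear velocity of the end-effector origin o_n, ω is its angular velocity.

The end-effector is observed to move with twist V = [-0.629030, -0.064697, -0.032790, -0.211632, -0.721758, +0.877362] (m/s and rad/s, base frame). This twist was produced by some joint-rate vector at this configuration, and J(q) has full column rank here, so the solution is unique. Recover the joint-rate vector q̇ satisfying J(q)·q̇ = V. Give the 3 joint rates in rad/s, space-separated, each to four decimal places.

o_n = [-0.1883, 0.5608, 0.0656]
J₁: ẑ×o_n = [-0.5608, -0.1883, 0.0000], ω = ẑ
J2: z=[-0.8480, 0.5299, 0.0000] o=[0.1961, 0.3138, 0.0000] → [0.0348, 0.0557, -0.0057, -0.8480, 0.5299, 0.0000]
J3: z=[-0.5279, -0.8448, 0.0872] o=[-0.1609, 0.5163, -0.1992] → [-0.2277, 0.1374, -0.0467, -0.5279, -0.8448, 0.0872]
q̇ = J⁺·V = [0.8140, -0.2030, 0.7270]

0.8140 -0.2030 0.7270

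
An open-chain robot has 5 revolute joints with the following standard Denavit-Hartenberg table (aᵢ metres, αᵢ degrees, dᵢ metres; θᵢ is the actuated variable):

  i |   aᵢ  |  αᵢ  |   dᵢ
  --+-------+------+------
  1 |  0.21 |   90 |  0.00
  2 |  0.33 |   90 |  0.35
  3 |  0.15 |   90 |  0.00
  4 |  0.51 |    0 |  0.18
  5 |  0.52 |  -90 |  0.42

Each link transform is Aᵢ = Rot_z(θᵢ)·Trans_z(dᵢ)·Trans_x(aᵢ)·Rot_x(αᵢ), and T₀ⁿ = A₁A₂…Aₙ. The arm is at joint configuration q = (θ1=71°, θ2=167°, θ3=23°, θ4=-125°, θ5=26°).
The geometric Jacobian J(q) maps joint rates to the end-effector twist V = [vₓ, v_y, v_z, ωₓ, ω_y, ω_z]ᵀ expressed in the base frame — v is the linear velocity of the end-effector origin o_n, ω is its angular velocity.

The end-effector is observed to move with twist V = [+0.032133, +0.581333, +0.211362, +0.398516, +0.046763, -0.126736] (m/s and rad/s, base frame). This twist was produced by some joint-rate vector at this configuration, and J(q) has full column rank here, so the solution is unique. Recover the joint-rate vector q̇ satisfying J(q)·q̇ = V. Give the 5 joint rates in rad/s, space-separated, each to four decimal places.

o_n = [-0.3875, -0.2354, -0.8269]
J₁: ẑ×o_n = [0.2354, -0.3875, 0.0000], ω = ẑ
J2: z=[0.9455, -0.3256, 0.0000] o=[0.0684, 0.1986, 0.0000] → [0.2692, 0.7818, -0.5587, 0.9455, -0.3256, 0.0000]
J3: z=[0.0732, 0.2127, 0.9744] o=[0.2946, -0.2194, 0.0742] → [-0.1761, -0.5987, 0.1439, 0.0732, 0.2127, 0.9744]
J4: z=[-0.9943, -0.0603, 0.0879] o=[0.3062, -0.3657, 0.1053] → [0.0447, -0.9878, -0.1714, -0.9943, -0.0603, 0.0879]
J5: z=[-0.9943, -0.0603, 0.0879] o=[0.0740, -0.1801, -0.3465] → [0.0338, -0.5182, 0.0271, -0.9943, -0.0603, 0.0879]
q̇ = J⁺·V = [0.2870, -0.2570, -0.3640, -0.6970, 0.0250]

0.2870 -0.2570 -0.3640 -0.6970 0.0250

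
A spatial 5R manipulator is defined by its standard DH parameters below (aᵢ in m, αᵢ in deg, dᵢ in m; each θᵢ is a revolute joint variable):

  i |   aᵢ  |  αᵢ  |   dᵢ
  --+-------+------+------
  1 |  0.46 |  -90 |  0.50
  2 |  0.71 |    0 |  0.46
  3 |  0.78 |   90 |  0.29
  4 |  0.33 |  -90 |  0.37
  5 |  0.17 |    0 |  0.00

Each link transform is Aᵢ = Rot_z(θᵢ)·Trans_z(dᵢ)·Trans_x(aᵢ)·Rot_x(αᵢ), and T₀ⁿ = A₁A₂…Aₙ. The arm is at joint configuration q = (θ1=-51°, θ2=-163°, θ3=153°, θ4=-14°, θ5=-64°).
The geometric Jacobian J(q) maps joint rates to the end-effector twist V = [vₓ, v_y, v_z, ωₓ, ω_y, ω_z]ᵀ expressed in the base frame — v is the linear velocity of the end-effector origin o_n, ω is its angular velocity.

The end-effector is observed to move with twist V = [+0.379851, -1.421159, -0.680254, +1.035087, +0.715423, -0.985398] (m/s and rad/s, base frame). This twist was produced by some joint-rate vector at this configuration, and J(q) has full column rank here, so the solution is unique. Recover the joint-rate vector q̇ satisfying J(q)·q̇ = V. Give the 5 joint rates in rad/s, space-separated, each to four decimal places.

o_n = [1.0385, -0.2462, 1.4260]
J₁: ẑ×o_n = [0.2462, 1.0385, -0.0000], ω = ẑ
J2: z=[0.7771, 0.6293, 0.0000] o=[0.2895, -0.3575, 0.5000] → [0.5828, -0.7197, -0.3849, 0.7771, 0.6293, 0.0000]
J3: z=[0.7771, 0.6293, 0.0000] o=[0.2197, 0.4597, 0.7076] → [0.4521, -0.5583, -1.0639, 0.7771, 0.6293, 0.0000]
J4: z=[-0.1093, 0.1349, 0.9848] o=[0.9285, 0.0452, 0.8430] → [0.3657, 0.1721, 0.0170, -0.1093, 0.1349, 0.9848]
J5: z=[0.9040, 0.4255, 0.0420] o=[1.0244, -0.2002, 1.2630] → [0.0713, -0.1468, -0.0476, 0.9040, 0.4255, 0.0420]
q̇ = J⁺·V = [-0.4610, 0.9600, 0.2830, -0.5330, 0.0120]

-0.4610 0.9600 0.2830 -0.5330 0.0120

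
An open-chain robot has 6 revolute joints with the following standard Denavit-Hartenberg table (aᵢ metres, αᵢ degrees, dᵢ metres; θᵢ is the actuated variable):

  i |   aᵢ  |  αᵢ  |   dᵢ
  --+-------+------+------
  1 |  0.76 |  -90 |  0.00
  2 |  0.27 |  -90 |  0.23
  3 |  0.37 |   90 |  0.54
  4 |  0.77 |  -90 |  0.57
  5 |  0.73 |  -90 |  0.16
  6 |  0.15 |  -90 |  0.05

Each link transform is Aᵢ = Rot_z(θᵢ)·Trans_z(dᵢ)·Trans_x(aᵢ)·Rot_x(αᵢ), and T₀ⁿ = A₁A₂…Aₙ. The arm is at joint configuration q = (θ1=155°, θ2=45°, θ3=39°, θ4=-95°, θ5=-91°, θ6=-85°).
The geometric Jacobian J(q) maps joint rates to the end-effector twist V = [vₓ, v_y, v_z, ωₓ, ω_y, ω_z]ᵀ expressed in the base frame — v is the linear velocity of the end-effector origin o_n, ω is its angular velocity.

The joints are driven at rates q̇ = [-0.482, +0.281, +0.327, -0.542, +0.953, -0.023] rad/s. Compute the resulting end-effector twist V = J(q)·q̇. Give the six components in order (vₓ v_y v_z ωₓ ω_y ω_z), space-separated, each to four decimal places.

o_n = [-2.2479, 0.0900, -0.9039]
J₁: ẑ×o_n = [-0.0900, -2.2479, 0.0000], ω = ẑ
J2: z=[-0.4226, -0.9063, 0.0000] o=[-0.6888, 0.3212, 0.0000] → [0.8192, -0.3820, -1.3153, -0.4226, -0.9063, 0.0000]
J3: z=[0.6409, -0.2988, -0.7071] o=[-0.9590, 0.1934, -0.1909] → [0.1399, 1.3683, -0.4515, 0.6409, -0.2988, -0.7071]
J4: z=[-0.7317, -0.5163, -0.4450] o=[-0.6988, 0.3290, -0.7761] → [-0.0404, 0.5958, -0.6248, -0.7317, -0.5163, -0.4450]
J5: z=[-0.2870, 0.8256, -0.4858] o=[-1.5919, 0.2101, -0.4505] → [-0.4327, 0.1885, 0.5761, -0.2870, 0.8256, -0.4858]
J6: z=[-0.6309, 0.2187, 0.7444] o=[-2.1641, -0.0375, -0.8626] → [-0.1040, -0.0885, -0.0621, -0.6309, 0.2187, 0.7444]
V = J·q̇ = [-0.0688, 1.2824, 0.3718, 0.2284, 0.7092, -0.9521]

-0.0688 1.2824 0.3718 0.2284 0.7092 -0.9521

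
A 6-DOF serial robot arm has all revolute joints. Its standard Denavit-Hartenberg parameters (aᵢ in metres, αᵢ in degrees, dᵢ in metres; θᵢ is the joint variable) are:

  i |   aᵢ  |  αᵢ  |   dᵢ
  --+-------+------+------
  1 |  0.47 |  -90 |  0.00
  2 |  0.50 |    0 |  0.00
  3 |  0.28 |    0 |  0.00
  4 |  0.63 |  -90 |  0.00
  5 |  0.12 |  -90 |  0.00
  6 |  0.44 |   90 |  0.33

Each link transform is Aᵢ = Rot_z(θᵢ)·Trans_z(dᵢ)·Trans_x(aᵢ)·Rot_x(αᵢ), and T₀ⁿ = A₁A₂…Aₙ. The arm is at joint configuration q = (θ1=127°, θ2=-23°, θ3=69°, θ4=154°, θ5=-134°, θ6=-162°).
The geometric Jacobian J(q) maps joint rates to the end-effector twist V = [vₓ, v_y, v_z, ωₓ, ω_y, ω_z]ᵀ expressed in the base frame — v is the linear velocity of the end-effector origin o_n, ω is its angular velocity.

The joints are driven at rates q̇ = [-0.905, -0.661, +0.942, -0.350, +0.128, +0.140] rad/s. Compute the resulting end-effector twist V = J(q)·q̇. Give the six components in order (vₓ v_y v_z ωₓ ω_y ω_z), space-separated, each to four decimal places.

0.2571 -0.0267 0.2343 0.0080 -0.0576 -0.7503

o_n = [-0.1087, 0.1201, 0.4893]
J₁: ẑ×o_n = [-0.1201, -0.1087, 0.0000], ω = ẑ
J2: z=[-0.7986, -0.6018, 0.0000] o=[-0.2829, 0.3754, 0.0000] → [-0.2945, 0.3908, 0.3086, -0.7986, -0.6018, 0.0000]
J3: z=[-0.7986, -0.6018, 0.0000] o=[-0.5598, 0.7429, 0.1954] → [-0.1769, 0.2347, 0.7689, -0.7986, -0.6018, 0.0000]
J4: z=[-0.7986, -0.6018, 0.0000] o=[-0.6769, 0.8983, -0.0060] → [-0.2981, 0.3956, 0.9634, -0.7986, -0.6018, 0.0000]
J5: z=[-0.2058, 0.2731, 0.9397] o=[-0.3206, 0.4255, 0.2094] → [0.3634, 0.2567, 0.0050, -0.2058, 0.2731, 0.9397]
J6: z=[-0.1480, -0.9579, 0.2460] o=[-0.4367, 0.4361, 0.1809] → [-0.2177, 0.1263, 0.3609, -0.1480, -0.9579, 0.2460]
V = J·q̇ = [0.2571, -0.0267, 0.2343, 0.0080, -0.0576, -0.7503]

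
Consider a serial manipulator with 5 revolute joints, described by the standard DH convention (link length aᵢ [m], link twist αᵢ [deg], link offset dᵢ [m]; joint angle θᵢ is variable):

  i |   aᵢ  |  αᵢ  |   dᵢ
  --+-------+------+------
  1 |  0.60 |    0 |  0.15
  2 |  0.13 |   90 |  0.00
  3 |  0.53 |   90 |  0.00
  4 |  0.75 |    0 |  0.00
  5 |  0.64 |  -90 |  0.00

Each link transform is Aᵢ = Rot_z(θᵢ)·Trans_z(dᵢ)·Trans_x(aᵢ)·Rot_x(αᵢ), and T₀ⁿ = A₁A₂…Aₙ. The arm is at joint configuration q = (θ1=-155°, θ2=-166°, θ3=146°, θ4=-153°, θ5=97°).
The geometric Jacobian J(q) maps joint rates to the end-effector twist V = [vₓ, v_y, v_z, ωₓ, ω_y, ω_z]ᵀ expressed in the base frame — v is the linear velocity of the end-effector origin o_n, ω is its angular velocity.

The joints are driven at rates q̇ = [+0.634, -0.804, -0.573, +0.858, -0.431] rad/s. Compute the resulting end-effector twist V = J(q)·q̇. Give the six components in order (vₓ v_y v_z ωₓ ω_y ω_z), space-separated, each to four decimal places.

o_n = [-1.1324, 0.3906, 0.2728]
J₁: ẑ×o_n = [-0.3906, -1.1324, 0.0000], ω = ẑ
J2: z=[0.0000, 0.0000, 1.0000] o=[-0.5438, -0.2536, 0.1500] → [-0.6442, -0.5887, 0.0000, 0.0000, 0.0000, 1.0000]
J3: z=[0.6293, -0.7771, 0.0000] o=[-0.4428, -0.1718, 0.1500] → [-0.0954, -0.0773, -0.1821, 0.6293, -0.7771, 0.0000]
J4: z=[0.4346, 0.3519, 0.8290] o=[-0.7842, -0.4483, 0.4464] → [-0.7565, -0.2133, 0.4871, 0.4346, 0.3519, 0.8290]
J5: z=[0.4346, 0.3519, 0.8290] o=[-0.5680, 0.1650, 0.0727] → [-0.1166, -0.5549, 0.2967, 0.4346, 0.3519, 0.8290]
V = J·q̇ = [-0.2739, -0.1442, 0.3944, -0.1750, 0.5956, 0.1840]

-0.2739 -0.1442 0.3944 -0.1750 0.5956 0.1840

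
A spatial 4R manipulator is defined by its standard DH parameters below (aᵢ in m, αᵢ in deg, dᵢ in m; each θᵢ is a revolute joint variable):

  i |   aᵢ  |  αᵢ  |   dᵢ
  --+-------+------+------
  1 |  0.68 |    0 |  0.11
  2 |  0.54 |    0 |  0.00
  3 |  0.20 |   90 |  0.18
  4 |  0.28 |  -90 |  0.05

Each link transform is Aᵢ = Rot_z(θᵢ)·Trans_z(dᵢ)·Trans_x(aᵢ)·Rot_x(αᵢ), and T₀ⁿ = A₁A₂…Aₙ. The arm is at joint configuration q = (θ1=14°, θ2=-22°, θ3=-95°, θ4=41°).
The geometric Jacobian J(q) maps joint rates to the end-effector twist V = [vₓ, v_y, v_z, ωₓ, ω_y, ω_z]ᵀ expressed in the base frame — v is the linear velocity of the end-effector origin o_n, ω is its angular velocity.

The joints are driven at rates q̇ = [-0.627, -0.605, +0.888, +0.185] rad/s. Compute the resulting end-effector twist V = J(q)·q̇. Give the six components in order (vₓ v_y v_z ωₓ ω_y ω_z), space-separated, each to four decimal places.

o_n = [1.0533, -0.3002, 0.4737]
J₁: ẑ×o_n = [0.3002, 1.0533, -0.0000], ω = ẑ
J2: z=[0.0000, 0.0000, 1.0000] o=[0.6598, 0.1645, 0.1100] → [0.4647, 0.3935, -0.0000, 0.0000, 0.0000, 1.0000]
J3: z=[0.0000, 0.0000, 1.0000] o=[1.1945, 0.0894, 0.1100] → [0.3895, -0.1412, 0.0000, 0.0000, 0.0000, 1.0000]
J4: z=[-0.9744, 0.2250, 0.0000] o=[1.1496, -0.1055, 0.2900] → [0.0413, 0.1790, 0.2113, -0.9744, 0.2250, 0.0000]
V = J·q̇ = [-0.1158, -0.9908, 0.0391, -0.1803, 0.0416, -0.3440]

-0.1158 -0.9908 0.0391 -0.1803 0.0416 -0.3440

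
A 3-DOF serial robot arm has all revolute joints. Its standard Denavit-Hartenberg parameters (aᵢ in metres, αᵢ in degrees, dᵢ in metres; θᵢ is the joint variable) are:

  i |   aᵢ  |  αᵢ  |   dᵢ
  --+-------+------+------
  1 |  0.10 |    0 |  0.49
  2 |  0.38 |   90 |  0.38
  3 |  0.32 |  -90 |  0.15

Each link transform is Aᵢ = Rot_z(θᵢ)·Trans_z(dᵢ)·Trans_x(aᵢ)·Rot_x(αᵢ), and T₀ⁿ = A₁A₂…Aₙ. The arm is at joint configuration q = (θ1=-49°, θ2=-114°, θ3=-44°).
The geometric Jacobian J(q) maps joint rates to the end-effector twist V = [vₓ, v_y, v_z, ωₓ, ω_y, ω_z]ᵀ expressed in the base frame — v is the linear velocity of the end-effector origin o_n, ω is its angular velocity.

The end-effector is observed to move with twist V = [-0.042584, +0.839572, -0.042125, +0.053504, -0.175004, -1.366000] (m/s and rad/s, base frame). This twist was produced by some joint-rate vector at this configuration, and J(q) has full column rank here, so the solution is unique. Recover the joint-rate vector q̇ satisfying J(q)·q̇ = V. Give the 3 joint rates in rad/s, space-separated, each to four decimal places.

-0.4470 -0.9190 -0.1830

o_n = [-0.5618, -0.1104, 0.6477]
J₁: ẑ×o_n = [0.1104, -0.5618, 0.0000], ω = ẑ
J2: z=[0.0000, 0.0000, 1.0000] o=[0.0656, -0.0755, 0.4900] → [0.0350, -0.6274, 0.0000, 0.0000, 0.0000, 1.0000]
J3: z=[-0.2924, 0.9563, 0.0000] o=[-0.2978, -0.1866, 0.8700] → [-0.2126, -0.0650, 0.2302, -0.2924, 0.9563, 0.0000]
q̇ = J⁺·V = [-0.4470, -0.9190, -0.1830]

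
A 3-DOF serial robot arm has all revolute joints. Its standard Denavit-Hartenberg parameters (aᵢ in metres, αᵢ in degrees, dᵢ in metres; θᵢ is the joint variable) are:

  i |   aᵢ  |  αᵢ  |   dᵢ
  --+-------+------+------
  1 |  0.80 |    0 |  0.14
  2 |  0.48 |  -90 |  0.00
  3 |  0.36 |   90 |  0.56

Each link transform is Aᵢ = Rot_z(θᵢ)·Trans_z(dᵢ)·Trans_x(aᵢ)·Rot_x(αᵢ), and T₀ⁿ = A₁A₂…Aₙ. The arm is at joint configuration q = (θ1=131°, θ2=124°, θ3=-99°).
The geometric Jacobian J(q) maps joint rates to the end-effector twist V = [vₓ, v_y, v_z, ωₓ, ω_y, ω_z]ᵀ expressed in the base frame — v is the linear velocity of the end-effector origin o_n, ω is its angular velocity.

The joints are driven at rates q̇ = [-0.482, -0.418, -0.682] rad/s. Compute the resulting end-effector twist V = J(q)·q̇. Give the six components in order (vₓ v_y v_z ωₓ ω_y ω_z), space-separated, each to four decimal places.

o_n = [-0.0936, 0.0496, 0.4956]
J₁: ẑ×o_n = [-0.0496, -0.0936, 0.0000], ω = ẑ
J2: z=[0.0000, 0.0000, 1.0000] o=[-0.5248, 0.6038, 0.1400] → [0.5542, 0.4313, -0.0000, 0.0000, 0.0000, 1.0000]
J3: z=[0.9659, -0.2588, 0.0000] o=[-0.6491, 0.1401, 0.1400] → [-0.0920, -0.3435, 0.0563, 0.9659, -0.2588, 0.0000]
V = J·q̇ = [-0.1450, 0.0991, -0.0384, -0.6588, 0.1765, -0.9000]

-0.1450 0.0991 -0.0384 -0.6588 0.1765 -0.9000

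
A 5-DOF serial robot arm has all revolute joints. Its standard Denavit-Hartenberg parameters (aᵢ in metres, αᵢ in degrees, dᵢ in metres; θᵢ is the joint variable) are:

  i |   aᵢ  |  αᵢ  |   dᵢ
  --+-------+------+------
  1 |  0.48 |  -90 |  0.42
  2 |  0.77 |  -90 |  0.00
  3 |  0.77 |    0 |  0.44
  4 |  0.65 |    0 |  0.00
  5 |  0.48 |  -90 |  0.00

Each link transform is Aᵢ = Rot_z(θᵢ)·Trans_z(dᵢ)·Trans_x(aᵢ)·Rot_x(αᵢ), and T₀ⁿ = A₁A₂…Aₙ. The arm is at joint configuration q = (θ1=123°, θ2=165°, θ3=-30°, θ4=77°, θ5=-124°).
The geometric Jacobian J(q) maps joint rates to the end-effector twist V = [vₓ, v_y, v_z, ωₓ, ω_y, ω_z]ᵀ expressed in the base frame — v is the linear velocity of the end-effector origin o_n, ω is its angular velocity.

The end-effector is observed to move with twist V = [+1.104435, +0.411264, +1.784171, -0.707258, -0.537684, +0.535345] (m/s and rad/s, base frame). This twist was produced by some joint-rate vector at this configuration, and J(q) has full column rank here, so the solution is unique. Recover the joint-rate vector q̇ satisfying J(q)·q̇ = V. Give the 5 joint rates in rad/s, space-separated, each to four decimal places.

o_n = [0.5301, -1.5090, 0.3304]
J₁: ẑ×o_n = [1.5090, 0.5301, -0.0000], ω = ẑ
J2: z=[-0.8387, -0.5446, 0.0000] o=[-0.2614, 0.4026, 0.4200] → [0.0488, -0.0751, 2.0343, -0.8387, -0.5446, 0.0000]
J3: z=[0.1410, -0.2171, 0.9659] o=[0.1437, -0.2212, 0.2207] → [1.2201, 0.3578, -0.0977, 0.1410, -0.2171, 0.9659]
J4: z=[0.1410, -0.2171, 0.9659] o=[0.2336, -1.0666, 0.4731] → [0.4583, 0.3065, 0.0020, 0.1410, -0.2171, 0.9659]
J5: z=[0.1410, -0.2171, 0.9659] o=[0.8655, -1.1668, 0.3584] → [0.3366, -0.3201, -0.1210, 0.1410, -0.2171, 0.9659]
q̇ = J⁺·V = [0.2900, 0.8860, 0.6110, -0.0140, -0.3430]

0.2900 0.8860 0.6110 -0.0140 -0.3430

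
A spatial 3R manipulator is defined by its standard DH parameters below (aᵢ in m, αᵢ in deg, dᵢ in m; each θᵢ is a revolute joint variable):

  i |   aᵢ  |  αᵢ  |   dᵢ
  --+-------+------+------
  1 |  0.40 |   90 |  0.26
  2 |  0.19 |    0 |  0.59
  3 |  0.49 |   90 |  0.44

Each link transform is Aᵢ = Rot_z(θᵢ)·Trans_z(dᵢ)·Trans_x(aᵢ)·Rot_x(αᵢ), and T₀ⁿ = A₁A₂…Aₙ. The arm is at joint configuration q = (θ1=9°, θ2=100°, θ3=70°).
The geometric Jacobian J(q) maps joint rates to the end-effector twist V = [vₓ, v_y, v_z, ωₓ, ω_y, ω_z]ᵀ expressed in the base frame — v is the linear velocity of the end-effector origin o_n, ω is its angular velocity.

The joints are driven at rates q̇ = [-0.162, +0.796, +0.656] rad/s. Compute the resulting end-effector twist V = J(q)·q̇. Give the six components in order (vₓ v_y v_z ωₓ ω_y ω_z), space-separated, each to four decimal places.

o_n = [0.0470, -1.0354, 0.5322]
J₁: ẑ×o_n = [1.0354, 0.0470, -0.0000], ω = ẑ
J2: z=[0.1564, -0.9877, 0.0000] o=[0.3951, 0.0626, 0.2600] → [-0.2688, -0.0426, -0.5155, 0.1564, -0.9877, 0.0000]
J3: z=[0.1564, -0.9877, 0.0000] o=[0.4548, -0.5253, 0.4471] → [-0.0840, -0.0133, -0.4826, 0.1564, -0.9877, 0.0000]
V = J·q̇ = [-0.4369, -0.0502, -0.7269, 0.2271, -1.4341, -0.1620]

-0.4369 -0.0502 -0.7269 0.2271 -1.4341 -0.1620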